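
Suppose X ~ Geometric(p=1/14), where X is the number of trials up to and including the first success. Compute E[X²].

Using the identity E[X²] = Var(X) + (E[X])²:
E[X] = 14
Var(X) = 182
E[X²] = 182 + (14)²
= 378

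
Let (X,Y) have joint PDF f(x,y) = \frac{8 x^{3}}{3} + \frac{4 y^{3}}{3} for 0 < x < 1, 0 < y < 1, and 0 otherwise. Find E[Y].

E[Y] = ∫_0^1 ∫_0^1 y × f(x,y) dx dy
= \frac{3}{5}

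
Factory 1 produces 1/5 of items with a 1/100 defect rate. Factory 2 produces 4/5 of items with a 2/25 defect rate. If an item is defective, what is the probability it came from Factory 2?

Using Bayes' theorem:
P(F1) = 1/5, P(D|F1) = 1/100
P(F2) = 4/5, P(D|F2) = 2/25
P(D) = P(D|F1)P(F1) + P(D|F2)P(F2)
     = \frac{33}{500}
P(F2|D) = P(D|F2)P(F2) / P(D)
= \frac{32}{33}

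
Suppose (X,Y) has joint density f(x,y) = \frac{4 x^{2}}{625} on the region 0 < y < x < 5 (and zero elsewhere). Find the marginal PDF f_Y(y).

f_Y(y) = ∫_y^5 \frac{4 x^{2}}{625} dx = \frac{4}{15} - \frac{4 y^{3}}{1875}
for 0 < y < 5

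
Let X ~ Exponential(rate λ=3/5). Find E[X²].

Using the identity E[X²] = Var(X) + (E[X])²:
E[X] = \frac{5}{3}
Var(X) = \frac{25}{9}
E[X²] = \frac{25}{9} + (\frac{5}{3})²
= \frac{50}{9}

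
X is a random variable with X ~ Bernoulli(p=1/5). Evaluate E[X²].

Using the identity E[X²] = Var(X) + (E[X])²:
E[X] = \frac{1}{5}
Var(X) = \frac{4}{25}
E[X²] = \frac{4}{25} + (\frac{1}{5})²
= \frac{1}{5}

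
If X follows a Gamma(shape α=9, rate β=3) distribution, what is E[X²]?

Using the identity E[X²] = Var(X) + (E[X])²:
E[X] = 3
Var(X) = 1
E[X²] = 1 + (3)²
= 10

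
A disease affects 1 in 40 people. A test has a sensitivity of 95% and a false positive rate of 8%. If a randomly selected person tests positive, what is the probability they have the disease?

Let D = the rare event, + = positive/flagged.
P(D) = 1/40
P(+|D) = 95/100 = 19/20
P(+|D') = 8/100 = 2/25
P(+) = P(+|D)P(D) + P(+|D')P(D')
     = \frac{19}{20} × \frac{1}{40} + \frac{2}{25} × \frac{39}{40}
     = \frac{407}{4000}
P(D|+) = P(+|D)P(D)/P(+) = \frac{95}{407}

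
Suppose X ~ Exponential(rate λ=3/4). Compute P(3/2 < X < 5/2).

P(3/2 < X < 5/2) = ∫_{3/2}^{5/2} f(x) dx
where f(x) = \frac{3 e^{- \frac{3 x}{4}}}{4}
= - \frac{1 - e^{\frac{3}{4}}}{e^{\frac{15}{8}}}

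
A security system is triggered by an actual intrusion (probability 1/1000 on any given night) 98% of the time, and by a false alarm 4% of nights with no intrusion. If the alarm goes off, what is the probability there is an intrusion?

Let D = the rare event, + = positive/flagged.
P(D) = 1/1000
P(+|D) = 98/100 = 49/50
P(+|D') = 4/100 = 1/25
P(+) = P(+|D)P(D) + P(+|D')P(D')
     = \frac{49}{50} × \frac{1}{1000} + \frac{1}{25} × \frac{999}{1000}
     = \frac{2047}{50000}
P(D|+) = P(+|D)P(D)/P(+) = \frac{49}{2047}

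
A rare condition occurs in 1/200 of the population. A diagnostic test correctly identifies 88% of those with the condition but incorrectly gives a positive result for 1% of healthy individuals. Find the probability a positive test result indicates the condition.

Let D = the rare event, + = positive/flagged.
P(D) = 1/200
P(+|D) = 88/100 = 22/25
P(+|D') = 1/100
P(+) = P(+|D)P(D) + P(+|D')P(D')
     = \frac{22}{25} × \frac{1}{200} + \frac{1}{100} × \frac{199}{200}
     = \frac{287}{20000}
P(D|+) = P(+|D)P(D)/P(+) = \frac{88}{287}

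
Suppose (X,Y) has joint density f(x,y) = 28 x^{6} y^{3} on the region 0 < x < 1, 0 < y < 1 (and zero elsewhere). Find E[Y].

E[Y] = ∫_0^1 ∫_0^1 y × f(x,y) dx dy
= \frac{4}{5}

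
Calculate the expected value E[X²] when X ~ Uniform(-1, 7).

Using the identity E[X²] = Var(X) + (E[X])²:
E[X] = 3
Var(X) = \frac{16}{3}
E[X²] = \frac{16}{3} + (3)²
= \frac{43}{3}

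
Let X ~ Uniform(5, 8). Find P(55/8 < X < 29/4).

P(55/8 < X < 29/4) = ∫_{55/8}^{29/4} f(x) dx
where f(x) = \frac{1}{3}
= \frac{1}{8}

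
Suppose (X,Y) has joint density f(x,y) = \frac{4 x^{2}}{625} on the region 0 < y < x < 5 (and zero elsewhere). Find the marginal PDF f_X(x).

f_X(x) = ∫_0^x \frac{4 x^{2}}{625} dy = \frac{4 x^{3}}{625}
for 0 < x < 5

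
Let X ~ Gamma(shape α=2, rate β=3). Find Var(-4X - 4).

For X ~ Gamma(shape α=2, rate β=3):
Var(X) = \frac{2}{9}
Var(-4X - 4) = (-4)² × Var(X) = 16 × \frac{2}{9} = \frac{32}{9}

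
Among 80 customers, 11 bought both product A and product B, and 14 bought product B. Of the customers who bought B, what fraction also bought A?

P(A ∩ B) = 11/80
P(B) = 14/80 = 7/40
P(A|B) = P(A ∩ B) / P(B) = (11/80) / (7/40) = 11/14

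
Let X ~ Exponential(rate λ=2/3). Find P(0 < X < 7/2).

P(0 < X < 7/2) = ∫_{0}^{7/2} f(x) dx
where f(x) = \frac{2 e^{- \frac{2 x}{3}}}{3}
= 1 - e^{- \frac{7}{3}}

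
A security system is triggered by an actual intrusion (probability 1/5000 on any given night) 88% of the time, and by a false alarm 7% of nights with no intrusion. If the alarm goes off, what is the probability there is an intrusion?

Let D = the rare event, + = positive/flagged.
P(D) = 1/5000
P(+|D) = 88/100 = 22/25
P(+|D') = 7/100
P(+) = P(+|D)P(D) + P(+|D')P(D')
     = \frac{22}{25} × \frac{1}{5000} + \frac{7}{100} × \frac{4999}{5000}
     = \frac{35081}{500000}
P(D|+) = P(+|D)P(D)/P(+) = \frac{88}{35081}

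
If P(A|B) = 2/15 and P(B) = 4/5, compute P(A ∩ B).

By definition, P(A|B) = P(A ∩ B) / P(B)
So P(A ∩ B) = P(A|B) × P(B)
= 2/15 × 4/5
= 8/75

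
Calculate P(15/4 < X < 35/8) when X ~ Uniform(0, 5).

P(15/4 < X < 35/8) = ∫_{15/4}^{35/8} f(x) dx
where f(x) = \frac{1}{5}
= \frac{1}{8}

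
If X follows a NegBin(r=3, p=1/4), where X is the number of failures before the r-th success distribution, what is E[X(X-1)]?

E[X(X-1)] = E[X² - X] = E[X²] - E[X]
E[X] = 9
E[X²] = Var(X) + (E[X])² = 36 + (9)² = 117
E[X(X-1)] = 117 - 9 = 108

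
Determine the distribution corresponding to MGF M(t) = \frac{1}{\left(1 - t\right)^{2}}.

The MGF M(t) = \frac{1}{\left(1 - t\right)^{2}} is the standard form for the Gamma distribution.
Comparing with the known MGF formula identifies: Gamma(shape α=2, rate β=1)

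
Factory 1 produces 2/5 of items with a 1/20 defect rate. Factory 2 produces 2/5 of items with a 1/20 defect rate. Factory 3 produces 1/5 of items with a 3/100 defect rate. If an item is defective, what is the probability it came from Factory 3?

Using Bayes' theorem:
P(F1) = 2/5, P(D|F1) = 1/20
P(F2) = 2/5, P(D|F2) = 1/20
P(F3) = 1/5, P(D|F3) = 3/100
P(D) = P(D|F1)P(F1) + P(D|F2)P(F2) + P(D|F3)P(F3)
     = \frac{23}{500}
P(F3|D) = P(D|F3)P(F3) / P(D)
= \frac{3}{23}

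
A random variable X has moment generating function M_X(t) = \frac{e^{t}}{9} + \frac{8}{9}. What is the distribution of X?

The MGF M(t) = \frac{e^{t}}{9} + \frac{8}{9} is the standard form for the Bernoulli distribution.
Comparing with the known MGF formula identifies: Bernoulli(p=1/9)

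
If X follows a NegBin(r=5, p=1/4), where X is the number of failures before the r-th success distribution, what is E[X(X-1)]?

E[X(X-1)] = E[X² - X] = E[X²] - E[X]
E[X] = 15
E[X²] = Var(X) + (E[X])² = 60 + (15)² = 285
E[X(X-1)] = 285 - 15 = 270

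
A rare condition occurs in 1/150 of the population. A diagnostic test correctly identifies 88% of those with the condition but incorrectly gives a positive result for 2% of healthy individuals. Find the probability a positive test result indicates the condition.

Let D = the rare event, + = positive/flagged.
P(D) = 1/150
P(+|D) = 88/100 = 22/25
P(+|D') = 2/100 = 1/50
P(+) = P(+|D)P(D) + P(+|D')P(D')
     = \frac{22}{25} × \frac{1}{150} + \frac{1}{50} × \frac{149}{150}
     = \frac{193}{7500}
P(D|+) = P(+|D)P(D)/P(+) = \frac{44}{193}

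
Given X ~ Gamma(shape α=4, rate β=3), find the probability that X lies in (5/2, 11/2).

P(5/2 < X < 11/2) = ∫_{5/2}^{11/2} f(x) dx
where f(x) = \frac{27 x^{3} e^{- 3 x}}{2}
= \frac{-14437 + 1711 e^{9}}{16 e^{\frac{33}{2}}}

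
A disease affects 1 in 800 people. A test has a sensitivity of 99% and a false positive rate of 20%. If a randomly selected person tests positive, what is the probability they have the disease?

Let D = the rare event, + = positive/flagged.
P(D) = 1/800
P(+|D) = 99/100
P(+|D') = 20/100 = 1/5
P(+) = P(+|D)P(D) + P(+|D')P(D')
     = \frac{99}{100} × \frac{1}{800} + \frac{1}{5} × \frac{799}{800}
     = \frac{16079}{80000}
P(D|+) = P(+|D)P(D)/P(+) = \frac{99}{16079}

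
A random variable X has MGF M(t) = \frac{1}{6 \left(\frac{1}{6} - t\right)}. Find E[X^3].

To find E[X^3], compute M^(3)(0):
M^(1)(t) = \frac{1}{6 \left(\frac{1}{6} - t\right)^{2}}
M^(2)(t) = \frac{1}{3 \left(\frac{1}{6} - t\right)^{3}}
M^(3)(t) = \frac{1}{\left(\frac{1}{6} - t\right)^{4}}
M^(3)(0) = 1296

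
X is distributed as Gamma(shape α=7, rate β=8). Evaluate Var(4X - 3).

For X ~ Gamma(shape α=7, rate β=8):
Var(X) = \frac{7}{64}
Var(4X - 3) = (4)² × Var(X) = 16 × \frac{7}{64} = \frac{7}{4}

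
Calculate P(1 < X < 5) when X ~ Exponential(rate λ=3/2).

P(1 < X < 5) = ∫_{1}^{5} f(x) dx
where f(x) = \frac{3 e^{- \frac{3 x}{2}}}{2}
= - \frac{1 - e^{6}}{e^{\frac{15}{2}}}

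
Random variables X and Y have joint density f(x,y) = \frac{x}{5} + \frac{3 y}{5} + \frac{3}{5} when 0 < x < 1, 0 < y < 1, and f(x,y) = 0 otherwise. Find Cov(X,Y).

E[XY] = ∫∫ xy × f(x,y) dx dy = \frac{17}{60}
E[X] = \frac{31}{60}
E[Y] = \frac{11}{20}
Cov(X,Y) = E[XY] - E[X]E[Y] = - \frac{1}{1200}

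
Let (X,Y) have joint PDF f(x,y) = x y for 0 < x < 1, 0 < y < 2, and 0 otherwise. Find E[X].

f_X(x) = ∫_0^2 x y dy = 2 x
E[X] = ∫_0^1 x × (2 x) dx = \frac{2}{3}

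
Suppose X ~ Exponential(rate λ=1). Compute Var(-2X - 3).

For X ~ Exponential(rate λ=1):
Var(X) = 1
Var(-2X - 3) = (-2)² × Var(X) = 4 × 1 = 4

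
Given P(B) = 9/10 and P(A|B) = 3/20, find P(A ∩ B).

By definition, P(A|B) = P(A ∩ B) / P(B)
So P(A ∩ B) = P(A|B) × P(B)
= 3/20 × 9/10
= 27/200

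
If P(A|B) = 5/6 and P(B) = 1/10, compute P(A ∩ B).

By definition, P(A|B) = P(A ∩ B) / P(B)
So P(A ∩ B) = P(A|B) × P(B)
= 5/6 × 1/10
= 1/12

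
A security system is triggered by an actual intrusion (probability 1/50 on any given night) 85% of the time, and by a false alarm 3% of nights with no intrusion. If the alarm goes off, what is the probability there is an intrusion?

Let D = the rare event, + = positive/flagged.
P(D) = 1/50
P(+|D) = 85/100 = 17/20
P(+|D') = 3/100
P(+) = P(+|D)P(D) + P(+|D')P(D')
     = \frac{17}{20} × \frac{1}{50} + \frac{3}{100} × \frac{49}{50}
     = \frac{29}{625}
P(D|+) = P(+|D)P(D)/P(+) = \frac{85}{232}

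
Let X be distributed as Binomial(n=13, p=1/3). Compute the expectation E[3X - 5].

For X ~ Binomial(n=13, p=1/3):
E[X] = \frac{13}{3}
E[3X - 5] = 3 × E[X] - 5 = 8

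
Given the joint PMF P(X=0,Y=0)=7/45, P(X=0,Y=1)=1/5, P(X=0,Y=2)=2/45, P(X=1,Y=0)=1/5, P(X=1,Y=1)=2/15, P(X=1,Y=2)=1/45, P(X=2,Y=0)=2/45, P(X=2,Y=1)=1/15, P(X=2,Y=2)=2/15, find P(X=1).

P(X=1) = P(X=1,Y=0) + P(X=1,Y=1) + P(X=1,Y=2)
= 1/5 + 2/15 + 1/45
= 16/45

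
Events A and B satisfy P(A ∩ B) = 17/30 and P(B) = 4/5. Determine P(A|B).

P(A|B) = P(A ∩ B) / P(B)
= (17/30) / (4/5)
= 17/24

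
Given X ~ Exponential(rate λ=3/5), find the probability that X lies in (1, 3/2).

P(1 < X < 3/2) = ∫_{1}^{3/2} f(x) dx
where f(x) = \frac{3 e^{- \frac{3 x}{5}}}{5}
= - \frac{1}{e^{\frac{9}{10}}} + e^{- \frac{3}{5}}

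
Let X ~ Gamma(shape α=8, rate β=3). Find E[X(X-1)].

E[X(X-1)] = E[X² - X] = E[X²] - E[X]
E[X] = \frac{8}{3}
E[X²] = Var(X) + (E[X])² = \frac{8}{9} + (\frac{8}{3})² = 8
E[X(X-1)] = 8 - \frac{8}{3} = \frac{16}{3}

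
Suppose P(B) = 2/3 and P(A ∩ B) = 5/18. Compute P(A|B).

P(A|B) = P(A ∩ B) / P(B)
= (5/18) / (2/3)
= 5/12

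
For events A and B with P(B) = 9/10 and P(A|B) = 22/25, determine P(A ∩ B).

By definition, P(A|B) = P(A ∩ B) / P(B)
So P(A ∩ B) = P(A|B) × P(B)
= 22/25 × 9/10
= 99/125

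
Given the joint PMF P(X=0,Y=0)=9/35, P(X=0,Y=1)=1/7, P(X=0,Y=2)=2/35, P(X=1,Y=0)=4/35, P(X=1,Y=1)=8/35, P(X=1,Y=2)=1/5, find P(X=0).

P(X=0) = P(X=0,Y=0) + P(X=0,Y=1) + P(X=0,Y=2)
= 9/35 + 1/7 + 2/35
= 16/35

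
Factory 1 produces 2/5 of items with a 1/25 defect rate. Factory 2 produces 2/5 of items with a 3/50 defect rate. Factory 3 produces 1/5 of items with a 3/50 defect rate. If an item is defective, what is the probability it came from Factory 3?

Using Bayes' theorem:
P(F1) = 2/5, P(D|F1) = 1/25
P(F2) = 2/5, P(D|F2) = 3/50
P(F3) = 1/5, P(D|F3) = 3/50
P(D) = P(D|F1)P(F1) + P(D|F2)P(F2) + P(D|F3)P(F3)
     = \frac{13}{250}
P(F3|D) = P(D|F3)P(F3) / P(D)
= \frac{3}{13}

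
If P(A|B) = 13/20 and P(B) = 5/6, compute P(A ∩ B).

By definition, P(A|B) = P(A ∩ B) / P(B)
So P(A ∩ B) = P(A|B) × P(B)
= 13/20 × 5/6
= 13/24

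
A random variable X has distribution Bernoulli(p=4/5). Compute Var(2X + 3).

For X ~ Bernoulli(p=4/5):
Var(X) = \frac{4}{25}
Var(2X + 3) = (2)² × Var(X) = 4 × \frac{4}{25} = \frac{16}{25}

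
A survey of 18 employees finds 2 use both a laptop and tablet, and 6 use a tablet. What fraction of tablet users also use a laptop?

P(A ∩ B) = 2/18 = 1/9
P(B) = 6/18 = 1/3
P(A|B) = P(A ∩ B) / P(B) = (1/9) / (1/3) = 1/3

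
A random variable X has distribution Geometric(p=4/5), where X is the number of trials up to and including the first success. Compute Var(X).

For X ~ Geometric(p=4/5), where X is the number of trials up to and including the first success:
Var(X) = \frac{5}{16}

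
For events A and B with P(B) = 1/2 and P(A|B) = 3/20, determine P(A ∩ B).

By definition, P(A|B) = P(A ∩ B) / P(B)
So P(A ∩ B) = P(A|B) × P(B)
= 3/20 × 1/2
= 3/40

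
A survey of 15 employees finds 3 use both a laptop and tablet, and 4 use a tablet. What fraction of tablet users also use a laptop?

P(A ∩ B) = 3/15 = 1/5
P(B) = 4/15
P(A|B) = P(A ∩ B) / P(B) = (1/5) / (4/15) = 3/4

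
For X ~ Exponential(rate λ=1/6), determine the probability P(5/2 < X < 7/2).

P(5/2 < X < 7/2) = ∫_{5/2}^{7/2} f(x) dx
where f(x) = \frac{e^{- \frac{x}{6}}}{6}
= - \frac{1 - e^{\frac{1}{6}}}{e^{\frac{7}{12}}}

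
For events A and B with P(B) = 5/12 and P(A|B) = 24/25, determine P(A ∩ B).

By definition, P(A|B) = P(A ∩ B) / P(B)
So P(A ∩ B) = P(A|B) × P(B)
= 24/25 × 5/12
= 2/5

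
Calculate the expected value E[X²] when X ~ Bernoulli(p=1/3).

Using the identity E[X²] = Var(X) + (E[X])²:
E[X] = \frac{1}{3}
Var(X) = \frac{2}{9}
E[X²] = \frac{2}{9} + (\frac{1}{3})²
= \frac{1}{3}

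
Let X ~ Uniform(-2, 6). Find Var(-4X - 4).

For X ~ Uniform(-2, 6):
Var(X) = \frac{16}{3}
Var(-4X - 4) = (-4)² × Var(X) = 16 × \frac{16}{3} = \frac{256}{3}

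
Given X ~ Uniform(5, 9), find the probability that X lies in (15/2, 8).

P(15/2 < X < 8) = ∫_{15/2}^{8} f(x) dx
where f(x) = \frac{1}{4}
= \frac{1}{8}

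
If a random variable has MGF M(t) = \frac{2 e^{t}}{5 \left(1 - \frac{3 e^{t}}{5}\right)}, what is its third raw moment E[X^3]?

To find E[X^3], compute M^(3)(0):
M^(1)(t) = \frac{2 e^{t}}{5 \left(1 - \frac{3 e^{t}}{5}\right)} + \frac{6 e^{2 t}}{25 \left(1 - \frac{3 e^{t}}{5}\right)^{2}}
M^(2)(t) = \frac{2 e^{t}}{5 \left(1 - \frac{3 e^{t}}{5}\right)} + \frac{18 e^{2 t}}{25 \left(1 - \frac{3 e^{t}}{5}\right)^{2}} + \frac{36 e^{3 t}}{125 \left(1 - \frac{3 e^{t}}{5}\right)^{3}}
M^(3)(t) = \frac{2 e^{t}}{5 \left(1 - \frac{3 e^{t}}{5}\right)} + \frac{42 e^{2 t}}{25 \left(1 - \frac{3 e^{t}}{5}\right)^{2}} + \frac{216 e^{3 t}}{125 \left(1 - \frac{3 e^{t}}{5}\right)^{3}} + \frac{324 e^{4 t}}{625 \left(1 - \frac{3 e^{t}}{5}\right)^{4}}
M^(3)(0) = \frac{235}{4}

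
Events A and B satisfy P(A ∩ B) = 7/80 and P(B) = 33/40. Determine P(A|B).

P(A|B) = P(A ∩ B) / P(B)
= (7/80) / (33/40)
= 7/66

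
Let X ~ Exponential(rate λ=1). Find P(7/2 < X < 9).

P(7/2 < X < 9) = ∫_{7/2}^{9} f(x) dx
where f(x) = e^{- x}
= - \frac{1}{e^{9}} + e^{- \frac{7}{2}}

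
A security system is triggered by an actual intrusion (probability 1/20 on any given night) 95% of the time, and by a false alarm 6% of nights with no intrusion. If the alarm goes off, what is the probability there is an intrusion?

Let D = the rare event, + = positive/flagged.
P(D) = 1/20
P(+|D) = 95/100 = 19/20
P(+|D') = 6/100 = 3/50
P(+) = P(+|D)P(D) + P(+|D')P(D')
     = \frac{19}{20} × \frac{1}{20} + \frac{3}{50} × \frac{19}{20}
     = \frac{209}{2000}
P(D|+) = P(+|D)P(D)/P(+) = \frac{5}{11}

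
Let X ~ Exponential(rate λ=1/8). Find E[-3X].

For X ~ Exponential(rate λ=1/8):
E[X] = 8
E[-3X] = -3 × E[X] + 0 = -24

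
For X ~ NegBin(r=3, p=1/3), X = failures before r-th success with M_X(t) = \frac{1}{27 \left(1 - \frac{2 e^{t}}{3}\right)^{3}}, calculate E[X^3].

To find E[X^3], compute M^(3)(0):
M^(1)(t) = \frac{2 e^{t}}{27 \left(1 - \frac{2 e^{t}}{3}\right)^{4}}
M^(2)(t) = \frac{2 e^{t}}{27 \left(1 - \frac{2 e^{t}}{3}\right)^{4}} + \frac{16 e^{2 t}}{81 \left(1 - \frac{2 e^{t}}{3}\right)^{5}}
M^(3)(t) = \frac{2 e^{t}}{27 \left(1 - \frac{2 e^{t}}{3}\right)^{4}} + \frac{16 e^{2 t}}{27 \left(1 - \frac{2 e^{t}}{3}\right)^{5}} + \frac{160 e^{3 t}}{243 \left(1 - \frac{2 e^{t}}{3}\right)^{6}}
M^(3)(0) = 630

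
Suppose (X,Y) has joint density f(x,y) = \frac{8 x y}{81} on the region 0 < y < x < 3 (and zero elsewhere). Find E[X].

f_X(x) = ∫_0^x \frac{8 x y}{81} dy = \frac{4 x^{3}}{81}
E[X] = ∫_0^3 x × (\frac{4 x^{3}}{81}) dx = \frac{12}{5}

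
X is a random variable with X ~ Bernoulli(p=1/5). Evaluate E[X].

For X ~ Bernoulli(p=1/5), the expected value is:
E[X] = \frac{1}{5}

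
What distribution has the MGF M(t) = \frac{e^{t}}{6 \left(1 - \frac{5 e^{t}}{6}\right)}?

The MGF M(t) = \frac{e^{t}}{6 \left(1 - \frac{5 e^{t}}{6}\right)} is the standard form for the Geometric distribution.
Comparing with the known MGF formula identifies: Geometric(p=1/6), X = trial number of first success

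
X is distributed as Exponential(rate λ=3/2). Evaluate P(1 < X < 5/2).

P(1 < X < 5/2) = ∫_{1}^{5/2} f(x) dx
where f(x) = \frac{3 e^{- \frac{3 x}{2}}}{2}
= - \frac{1}{e^{\frac{15}{4}}} + e^{- \frac{3}{2}}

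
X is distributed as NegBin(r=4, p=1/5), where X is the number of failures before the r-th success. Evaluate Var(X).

For X ~ NegBin(r=4, p=1/5), where X is the number of failures before the r-th success:
Var(X) = 80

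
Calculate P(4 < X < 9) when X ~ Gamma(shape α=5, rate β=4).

P(4 < X < 9) = ∫_{4}^{9} f(x) dx
where f(x) = \frac{128 x^{4} e^{- 4 x}}{3}
= \frac{5 \left(-47067 + 2135 e^{20}\right)}{3 e^{36}}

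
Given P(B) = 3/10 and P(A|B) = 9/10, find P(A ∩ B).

By definition, P(A|B) = P(A ∩ B) / P(B)
So P(A ∩ B) = P(A|B) × P(B)
= 9/10 × 3/10
= 27/100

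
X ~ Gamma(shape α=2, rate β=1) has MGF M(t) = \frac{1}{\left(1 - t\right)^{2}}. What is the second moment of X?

To find E[X^2], compute M^(2)(0):
M^(1)(t) = \frac{2}{\left(1 - t\right)^{3}}
M^(2)(t) = \frac{6}{\left(1 - t\right)^{4}}
M^(2)(0) = 6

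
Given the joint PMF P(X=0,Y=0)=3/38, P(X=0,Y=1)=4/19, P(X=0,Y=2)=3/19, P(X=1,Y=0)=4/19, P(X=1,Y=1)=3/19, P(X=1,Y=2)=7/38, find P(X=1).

P(X=1) = P(X=1,Y=0) + P(X=1,Y=1) + P(X=1,Y=2)
= 4/19 + 3/19 + 7/38
= 21/38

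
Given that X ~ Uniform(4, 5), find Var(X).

For X ~ Uniform(4, 5):
Var(X) = \frac{1}{12}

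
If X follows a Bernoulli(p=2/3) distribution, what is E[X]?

For X ~ Bernoulli(p=2/3), the expected value is:
E[X] = \frac{2}{3}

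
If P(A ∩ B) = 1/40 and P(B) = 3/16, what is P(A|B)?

P(A|B) = P(A ∩ B) / P(B)
= (1/40) / (3/16)
= 2/15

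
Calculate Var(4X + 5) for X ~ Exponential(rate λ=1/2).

For X ~ Exponential(rate λ=1/2):
Var(X) = 4
Var(4X + 5) = (4)² × Var(X) = 16 × 4 = 64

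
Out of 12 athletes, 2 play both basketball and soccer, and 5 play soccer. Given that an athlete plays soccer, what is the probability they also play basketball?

P(A ∩ B) = 2/12 = 1/6
P(B) = 5/12
P(A|B) = P(A ∩ B) / P(B) = (1/6) / (5/12) = 2/5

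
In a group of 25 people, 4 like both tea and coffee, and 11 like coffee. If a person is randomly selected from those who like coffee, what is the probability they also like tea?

P(A ∩ B) = 4/25
P(B) = 11/25
P(A|B) = P(A ∩ B) / P(B) = (4/25) / (11/25) = 4/11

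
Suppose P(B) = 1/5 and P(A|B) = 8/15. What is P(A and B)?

By definition, P(A|B) = P(A ∩ B) / P(B)
So P(A ∩ B) = P(A|B) × P(B)
= 8/15 × 1/5
= 8/75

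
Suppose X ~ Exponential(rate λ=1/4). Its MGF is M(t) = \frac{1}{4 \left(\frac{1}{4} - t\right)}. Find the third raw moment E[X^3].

To find E[X^3], compute M^(3)(0):
M^(1)(t) = \frac{1}{4 \left(\frac{1}{4} - t\right)^{2}}
M^(2)(t) = \frac{1}{2 \left(\frac{1}{4} - t\right)^{3}}
M^(3)(t) = \frac{3}{2 \left(\frac{1}{4} - t\right)^{4}}
M^(3)(0) = 384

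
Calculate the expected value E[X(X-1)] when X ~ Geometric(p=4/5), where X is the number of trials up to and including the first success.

E[X(X-1)] = E[X² - X] = E[X²] - E[X]
E[X] = \frac{5}{4}
E[X²] = Var(X) + (E[X])² = \frac{5}{16} + (\frac{5}{4})² = \frac{15}{8}
E[X(X-1)] = \frac{15}{8} - \frac{5}{4} = \frac{5}{8}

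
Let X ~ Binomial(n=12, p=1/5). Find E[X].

For X ~ Binomial(n=12, p=1/5), the expected value is:
E[X] = \frac{12}{5}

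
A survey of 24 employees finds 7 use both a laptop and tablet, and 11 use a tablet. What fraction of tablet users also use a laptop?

P(A ∩ B) = 7/24
P(B) = 11/24
P(A|B) = P(A ∩ B) / P(B) = (7/24) / (11/24) = 7/11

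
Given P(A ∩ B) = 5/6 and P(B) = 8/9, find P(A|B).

P(A|B) = P(A ∩ B) / P(B)
= (5/6) / (8/9)
= 15/16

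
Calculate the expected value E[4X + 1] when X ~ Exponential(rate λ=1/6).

For X ~ Exponential(rate λ=1/6):
E[X] = 6
E[4X + 1] = 4 × E[X] + 1 = 25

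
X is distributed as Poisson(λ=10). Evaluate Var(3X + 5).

For X ~ Poisson(λ=10):
Var(X) = 10
Var(3X + 5) = (3)² × Var(X) = 9 × 10 = 90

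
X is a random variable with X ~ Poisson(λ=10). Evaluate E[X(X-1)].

E[X(X-1)] = E[X² - X] = E[X²] - E[X]
E[X] = 10
E[X²] = Var(X) + (E[X])² = 10 + (10)² = 110
E[X(X-1)] = 110 - 10 = 100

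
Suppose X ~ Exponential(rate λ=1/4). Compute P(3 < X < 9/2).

P(3 < X < 9/2) = ∫_{3}^{9/2} f(x) dx
where f(x) = \frac{e^{- \frac{x}{4}}}{4}
= - \frac{1}{e^{\frac{9}{8}}} + e^{- \frac{3}{4}}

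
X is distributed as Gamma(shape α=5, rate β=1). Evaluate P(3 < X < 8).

P(3 < X < 8) = ∫_{3}^{8} f(x) dx
where f(x) = \frac{x^{4} e^{- x}}{24}
= \frac{-2376 + 131 e^{5}}{8 e^{8}}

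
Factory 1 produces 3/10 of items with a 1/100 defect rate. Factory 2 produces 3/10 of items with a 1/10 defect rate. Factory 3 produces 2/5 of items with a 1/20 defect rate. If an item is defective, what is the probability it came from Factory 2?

Using Bayes' theorem:
P(F1) = 3/10, P(D|F1) = 1/100
P(F2) = 3/10, P(D|F2) = 1/10
P(F3) = 2/5, P(D|F3) = 1/20
P(D) = P(D|F1)P(F1) + P(D|F2)P(F2) + P(D|F3)P(F3)
     = \frac{53}{1000}
P(F2|D) = P(D|F2)P(F2) / P(D)
= \frac{30}{53}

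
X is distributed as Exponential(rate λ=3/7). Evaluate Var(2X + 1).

For X ~ Exponential(rate λ=3/7):
Var(X) = \frac{49}{9}
Var(2X + 1) = (2)² × Var(X) = 4 × \frac{49}{9} = \frac{196}{9}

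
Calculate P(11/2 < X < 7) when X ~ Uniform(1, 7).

P(11/2 < X < 7) = ∫_{11/2}^{7} f(x) dx
where f(x) = \frac{1}{6}
= \frac{1}{4}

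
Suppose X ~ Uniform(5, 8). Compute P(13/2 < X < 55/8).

P(13/2 < X < 55/8) = ∫_{13/2}^{55/8} f(x) dx
where f(x) = \frac{1}{3}
= \frac{1}{8}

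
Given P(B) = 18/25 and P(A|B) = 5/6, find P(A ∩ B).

By definition, P(A|B) = P(A ∩ B) / P(B)
So P(A ∩ B) = P(A|B) × P(B)
= 5/6 × 18/25
= 3/5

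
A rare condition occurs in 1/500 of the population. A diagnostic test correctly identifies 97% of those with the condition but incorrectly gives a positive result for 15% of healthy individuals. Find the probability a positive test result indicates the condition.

Let D = the rare event, + = positive/flagged.
P(D) = 1/500
P(+|D) = 97/100
P(+|D') = 15/100 = 3/20
P(+) = P(+|D)P(D) + P(+|D')P(D')
     = \frac{97}{100} × \frac{1}{500} + \frac{3}{20} × \frac{499}{500}
     = \frac{3791}{25000}
P(D|+) = P(+|D)P(D)/P(+) = \frac{97}{7582}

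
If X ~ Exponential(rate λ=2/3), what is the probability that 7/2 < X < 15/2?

P(7/2 < X < 15/2) = ∫_{7/2}^{15/2} f(x) dx
where f(x) = \frac{2 e^{- \frac{2 x}{3}}}{3}
= - \frac{1}{e^{5}} + e^{- \frac{7}{3}}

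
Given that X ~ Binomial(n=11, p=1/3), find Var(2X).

For X ~ Binomial(n=11, p=1/3):
Var(X) = \frac{22}{9}
Var(2X) = (2)² × Var(X) = 4 × \frac{22}{9} = \frac{88}{9}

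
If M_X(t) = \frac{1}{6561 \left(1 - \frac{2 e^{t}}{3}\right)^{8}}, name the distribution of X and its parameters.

The MGF M(t) = \frac{1}{6561 \left(1 - \frac{2 e^{t}}{3}\right)^{8}} is the standard form for the NegativeBinomial distribution.
Comparing with the known MGF formula identifies: NegBin(r=8, p=1/3), X = failures before r-th success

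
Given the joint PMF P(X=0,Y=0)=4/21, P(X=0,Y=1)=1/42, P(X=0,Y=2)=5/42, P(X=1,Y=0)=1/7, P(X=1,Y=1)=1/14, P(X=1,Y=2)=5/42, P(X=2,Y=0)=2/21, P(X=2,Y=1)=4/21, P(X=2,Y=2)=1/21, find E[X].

First find marginal of X:
P(X=0) = 1/3
P(X=1) = 1/3
P(X=2) = 1/3
E[X] = 0 × 1/3 + 1 × 1/3 + 2 × 1/3 = 1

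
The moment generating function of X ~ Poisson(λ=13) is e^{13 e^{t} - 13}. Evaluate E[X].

To find E[X], compute M^(1)(0):
M^(1)(t) = 13 e^{t} e^{13 e^{t} - 13}
M^(1)(0) = 13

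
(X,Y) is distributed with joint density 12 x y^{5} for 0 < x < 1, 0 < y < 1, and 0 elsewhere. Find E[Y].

E[Y] = ∫_0^1 ∫_0^1 y × f(x,y) dx dy
= \frac{6}{7}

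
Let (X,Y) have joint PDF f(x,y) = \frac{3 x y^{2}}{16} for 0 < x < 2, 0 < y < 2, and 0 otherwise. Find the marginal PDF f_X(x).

f_X(x) = ∫_0^2 f(x,y) dy
= ∫_0^2 \frac{3 x y^{2}}{16} dy
= \frac{x}{2} for 0 < x < 2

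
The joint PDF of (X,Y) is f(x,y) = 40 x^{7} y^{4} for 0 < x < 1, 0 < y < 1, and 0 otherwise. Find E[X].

E[X] = ∫_0^1 ∫_0^1 x × f(x,y) dy dx
= ∫_0^1 ∫_0^1 x × (40 x^{7} y^{4}) dy dx
= \frac{8}{9}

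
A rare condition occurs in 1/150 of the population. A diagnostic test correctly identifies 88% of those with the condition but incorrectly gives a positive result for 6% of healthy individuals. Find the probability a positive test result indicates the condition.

Let D = the rare event, + = positive/flagged.
P(D) = 1/150
P(+|D) = 88/100 = 22/25
P(+|D') = 6/100 = 3/50
P(+) = P(+|D)P(D) + P(+|D')P(D')
     = \frac{22}{25} × \frac{1}{150} + \frac{3}{50} × \frac{149}{150}
     = \frac{491}{7500}
P(D|+) = P(+|D)P(D)/P(+) = \frac{44}{491}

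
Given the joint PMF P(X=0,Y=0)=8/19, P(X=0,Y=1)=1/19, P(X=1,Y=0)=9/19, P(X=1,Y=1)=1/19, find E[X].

First find marginal of X:
P(X=0) = 9/19
P(X=1) = 10/19
E[X] = 0 × 9/19 + 1 × 10/19 = 10/19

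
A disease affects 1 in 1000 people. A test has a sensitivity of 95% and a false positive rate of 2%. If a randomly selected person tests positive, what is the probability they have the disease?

Let D = the rare event, + = positive/flagged.
P(D) = 1/1000
P(+|D) = 95/100 = 19/20
P(+|D') = 2/100 = 1/50
P(+) = P(+|D)P(D) + P(+|D')P(D')
     = \frac{19}{20} × \frac{1}{1000} + \frac{1}{50} × \frac{999}{1000}
     = \frac{2093}{100000}
P(D|+) = P(+|D)P(D)/P(+) = \frac{95}{2093}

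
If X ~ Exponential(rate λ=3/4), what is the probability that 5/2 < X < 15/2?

P(5/2 < X < 15/2) = ∫_{5/2}^{15/2} f(x) dx
where f(x) = \frac{3 e^{- \frac{3 x}{4}}}{4}
= - \frac{1 - e^{\frac{15}{4}}}{e^{\frac{45}{8}}}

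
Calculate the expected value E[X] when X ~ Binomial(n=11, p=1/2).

For X ~ Binomial(n=11, p=1/2), the expected value is:
E[X] = \frac{11}{2}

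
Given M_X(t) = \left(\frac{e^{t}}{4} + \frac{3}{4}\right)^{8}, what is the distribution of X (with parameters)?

The MGF M(t) = \left(\frac{e^{t}}{4} + \frac{3}{4}\right)^{8} is the standard form for the Binomial distribution.
Comparing with the known MGF formula identifies: Binomial(n=8, p=1/4)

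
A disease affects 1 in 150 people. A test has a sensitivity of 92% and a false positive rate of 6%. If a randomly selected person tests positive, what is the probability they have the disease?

Let D = the rare event, + = positive/flagged.
P(D) = 1/150
P(+|D) = 92/100 = 23/25
P(+|D') = 6/100 = 3/50
P(+) = P(+|D)P(D) + P(+|D')P(D')
     = \frac{23}{25} × \frac{1}{150} + \frac{3}{50} × \frac{149}{150}
     = \frac{493}{7500}
P(D|+) = P(+|D)P(D)/P(+) = \frac{46}{493}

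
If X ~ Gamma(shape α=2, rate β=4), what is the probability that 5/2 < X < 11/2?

P(5/2 < X < 11/2) = ∫_{5/2}^{11/2} f(x) dx
where f(x) = 16 x e^{- 4 x}
= \frac{-23 + 11 e^{12}}{e^{22}}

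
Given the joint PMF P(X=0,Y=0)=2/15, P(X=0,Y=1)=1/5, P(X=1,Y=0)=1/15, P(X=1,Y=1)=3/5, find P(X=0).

P(X=0) = P(X=0,Y=0) + P(X=0,Y=1)
= 2/15 + 1/5
= 1/3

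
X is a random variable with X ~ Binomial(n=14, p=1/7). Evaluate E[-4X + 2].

For X ~ Binomial(n=14, p=1/7):
E[X] = 2
E[-4X + 2] = -4 × E[X] + 2 = -6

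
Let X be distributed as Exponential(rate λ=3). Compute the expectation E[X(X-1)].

E[X(X-1)] = E[X² - X] = E[X²] - E[X]
E[X] = \frac{1}{3}
E[X²] = Var(X) + (E[X])² = \frac{1}{9} + (\frac{1}{3})² = \frac{2}{9}
E[X(X-1)] = \frac{2}{9} - \frac{1}{3} = - \frac{1}{9}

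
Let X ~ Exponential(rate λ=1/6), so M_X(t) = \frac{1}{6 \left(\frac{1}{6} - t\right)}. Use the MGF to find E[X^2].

To find E[X^2], compute M^(2)(0):
M^(1)(t) = \frac{1}{6 \left(\frac{1}{6} - t\right)^{2}}
M^(2)(t) = \frac{1}{3 \left(\frac{1}{6} - t\right)^{3}}
M^(2)(0) = 72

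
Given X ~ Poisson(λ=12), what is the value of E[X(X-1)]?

E[X(X-1)] = E[X² - X] = E[X²] - E[X]
E[X] = 12
E[X²] = Var(X) + (E[X])² = 12 + (12)² = 156
E[X(X-1)] = 156 - 12 = 144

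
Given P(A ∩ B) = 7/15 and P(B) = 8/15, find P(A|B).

P(A|B) = P(A ∩ B) / P(B)
= (7/15) / (8/15)
= 7/8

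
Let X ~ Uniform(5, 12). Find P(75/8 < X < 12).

P(75/8 < X < 12) = ∫_{75/8}^{12} f(x) dx
where f(x) = \frac{1}{7}
= \frac{3}{8}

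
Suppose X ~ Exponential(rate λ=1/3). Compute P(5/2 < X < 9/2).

P(5/2 < X < 9/2) = ∫_{5/2}^{9/2} f(x) dx
where f(x) = \frac{e^{- \frac{x}{3}}}{3}
= - \frac{1}{e^{\frac{3}{2}}} + e^{- \frac{5}{6}}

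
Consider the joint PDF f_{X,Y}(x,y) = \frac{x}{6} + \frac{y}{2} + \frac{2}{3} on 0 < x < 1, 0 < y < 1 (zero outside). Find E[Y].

E[Y] = ∫_0^1 ∫_0^1 y × f(x,y) dx dy
= \frac{13}{24}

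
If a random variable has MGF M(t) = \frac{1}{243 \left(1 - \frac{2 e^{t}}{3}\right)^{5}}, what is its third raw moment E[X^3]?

To find E[X^3], compute M^(3)(0):
M^(1)(t) = \frac{10 e^{t}}{729 \left(1 - \frac{2 e^{t}}{3}\right)^{6}}
M^(2)(t) = \frac{10 e^{t}}{729 \left(1 - \frac{2 e^{t}}{3}\right)^{6}} + \frac{40 e^{2 t}}{729 \left(1 - \frac{2 e^{t}}{3}\right)^{7}}
M^(3)(t) = \frac{10 e^{t}}{729 \left(1 - \frac{2 e^{t}}{3}\right)^{6}} + \frac{40 e^{2 t}}{243 \left(1 - \frac{2 e^{t}}{3}\right)^{7}} + \frac{560 e^{3 t}}{2187 \left(1 - \frac{2 e^{t}}{3}\right)^{8}}
M^(3)(0) = 2050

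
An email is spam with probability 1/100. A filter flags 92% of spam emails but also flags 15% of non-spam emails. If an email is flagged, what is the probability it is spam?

Let D = the rare event, + = positive/flagged.
P(D) = 1/100
P(+|D) = 92/100 = 23/25
P(+|D') = 15/100 = 3/20
P(+) = P(+|D)P(D) + P(+|D')P(D')
     = \frac{23}{25} × \frac{1}{100} + \frac{3}{20} × \frac{99}{100}
     = \frac{1577}{10000}
P(D|+) = P(+|D)P(D)/P(+) = \frac{92}{1577}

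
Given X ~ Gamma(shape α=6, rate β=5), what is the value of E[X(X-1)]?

E[X(X-1)] = E[X² - X] = E[X²] - E[X]
E[X] = \frac{6}{5}
E[X²] = Var(X) + (E[X])² = \frac{6}{25} + (\frac{6}{5})² = \frac{42}{25}
E[X(X-1)] = \frac{42}{25} - \frac{6}{5} = \frac{12}{25}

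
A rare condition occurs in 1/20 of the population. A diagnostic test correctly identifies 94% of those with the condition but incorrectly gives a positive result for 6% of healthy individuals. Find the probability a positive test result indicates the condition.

Let D = the rare event, + = positive/flagged.
P(D) = 1/20
P(+|D) = 94/100 = 47/50
P(+|D') = 6/100 = 3/50
P(+) = P(+|D)P(D) + P(+|D')P(D')
     = \frac{47}{50} × \frac{1}{20} + \frac{3}{50} × \frac{19}{20}
     = \frac{13}{125}
P(D|+) = P(+|D)P(D)/P(+) = \frac{47}{104}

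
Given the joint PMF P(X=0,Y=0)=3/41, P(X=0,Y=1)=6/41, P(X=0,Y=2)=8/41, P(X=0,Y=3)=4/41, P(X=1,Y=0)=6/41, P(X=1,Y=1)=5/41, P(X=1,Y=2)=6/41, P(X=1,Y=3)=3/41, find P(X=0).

P(X=0) = P(X=0,Y=0) + P(X=0,Y=1) + P(X=0,Y=2) + P(X=0,Y=3)
= 3/41 + 6/41 + 8/41 + 4/41
= 21/41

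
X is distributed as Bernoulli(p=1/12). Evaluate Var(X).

For X ~ Bernoulli(p=1/12):
Var(X) = \frac{11}{144}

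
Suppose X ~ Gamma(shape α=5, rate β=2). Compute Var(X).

For X ~ Gamma(shape α=5, rate β=2):
Var(X) = \frac{5}{4}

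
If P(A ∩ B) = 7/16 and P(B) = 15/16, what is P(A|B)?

P(A|B) = P(A ∩ B) / P(B)
= (7/16) / (15/16)
= 7/15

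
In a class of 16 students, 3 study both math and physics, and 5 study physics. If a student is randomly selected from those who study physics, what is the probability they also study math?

P(A ∩ B) = 3/16
P(B) = 5/16
P(A|B) = P(A ∩ B) / P(B) = (3/16) / (5/16) = 3/5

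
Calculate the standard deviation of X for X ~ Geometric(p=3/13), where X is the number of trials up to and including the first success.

For X ~ Geometric(p=3/13), where X is the number of trials up to and including the first success:
Var(X) = \frac{130}{9}
SD(X) = √(Var(X)) = √(\frac{130}{9}) = \frac{\sqrt{130}}{3}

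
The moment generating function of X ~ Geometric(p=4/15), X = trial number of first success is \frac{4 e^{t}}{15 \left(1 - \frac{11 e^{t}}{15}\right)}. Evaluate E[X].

To find E[X], compute M^(1)(0):
M^(1)(t) = \frac{4 e^{t}}{15 \left(1 - \frac{11 e^{t}}{15}\right)} + \frac{44 e^{2 t}}{225 \left(1 - \frac{11 e^{t}}{15}\right)^{2}}
M^(1)(0) = \frac{15}{4}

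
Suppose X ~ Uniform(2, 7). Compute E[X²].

Using the identity E[X²] = Var(X) + (E[X])²:
E[X] = \frac{9}{2}
Var(X) = \frac{25}{12}
E[X²] = \frac{25}{12} + (\frac{9}{2})²
= \frac{67}{3}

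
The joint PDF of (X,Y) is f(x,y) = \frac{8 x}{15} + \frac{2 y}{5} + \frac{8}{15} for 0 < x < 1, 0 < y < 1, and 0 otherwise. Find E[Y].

E[Y] = ∫_0^1 ∫_0^1 y × f(x,y) dx dy
= \frac{8}{15}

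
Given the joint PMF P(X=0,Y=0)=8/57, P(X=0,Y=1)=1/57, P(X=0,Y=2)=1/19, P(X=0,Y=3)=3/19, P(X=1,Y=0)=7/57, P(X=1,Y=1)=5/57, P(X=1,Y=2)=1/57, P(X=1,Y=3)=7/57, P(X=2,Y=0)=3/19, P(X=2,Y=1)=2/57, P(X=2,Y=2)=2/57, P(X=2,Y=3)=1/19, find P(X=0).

P(X=0) = P(X=0,Y=0) + P(X=0,Y=1) + P(X=0,Y=2) + P(X=0,Y=3)
= 8/57 + 1/57 + 1/19 + 3/19
= 7/19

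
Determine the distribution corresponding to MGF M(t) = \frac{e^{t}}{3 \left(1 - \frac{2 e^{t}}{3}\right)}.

The MGF M(t) = \frac{e^{t}}{3 \left(1 - \frac{2 e^{t}}{3}\right)} is the standard form for the Geometric distribution.
Comparing with the known MGF formula identifies: Geometric(p=1/3), X = trial number of first success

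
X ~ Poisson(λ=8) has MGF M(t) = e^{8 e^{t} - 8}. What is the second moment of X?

To find E[X^2], compute M^(2)(0):
M^(1)(t) = 8 e^{t} e^{8 e^{t} - 8}
M^(2)(t) = 64 e^{2 t} e^{8 e^{t} - 8} + 8 e^{t} e^{8 e^{t} - 8}
M^(2)(0) = 72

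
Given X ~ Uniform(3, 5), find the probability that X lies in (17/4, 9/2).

P(17/4 < X < 9/2) = ∫_{17/4}^{9/2} f(x) dx
where f(x) = \frac{1}{2}
= \frac{1}{8}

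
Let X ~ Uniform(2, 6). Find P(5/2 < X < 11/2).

P(5/2 < X < 11/2) = ∫_{5/2}^{11/2} f(x) dx
where f(x) = \frac{1}{4}
= \frac{3}{4}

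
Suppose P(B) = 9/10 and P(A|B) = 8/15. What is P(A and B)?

By definition, P(A|B) = P(A ∩ B) / P(B)
So P(A ∩ B) = P(A|B) × P(B)
= 8/15 × 9/10
= 12/25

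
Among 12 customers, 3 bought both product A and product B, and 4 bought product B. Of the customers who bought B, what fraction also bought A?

P(A ∩ B) = 3/12 = 1/4
P(B) = 4/12 = 1/3
P(A|B) = P(A ∩ B) / P(B) = (1/4) / (1/3) = 3/4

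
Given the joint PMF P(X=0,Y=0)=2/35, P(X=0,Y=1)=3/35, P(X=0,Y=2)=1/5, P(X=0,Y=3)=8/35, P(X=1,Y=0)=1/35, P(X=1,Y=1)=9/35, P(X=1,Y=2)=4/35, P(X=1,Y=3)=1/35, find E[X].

First find marginal of X:
P(X=0) = 4/7
P(X=1) = 3/7
E[X] = 0 × 4/7 + 1 × 3/7 = 3/7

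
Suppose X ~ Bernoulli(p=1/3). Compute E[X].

For X ~ Bernoulli(p=1/3), the expected value is:
E[X] = \frac{1}{3}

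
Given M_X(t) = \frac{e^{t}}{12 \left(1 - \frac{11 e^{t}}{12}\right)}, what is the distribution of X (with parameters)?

The MGF M(t) = \frac{e^{t}}{12 \left(1 - \frac{11 e^{t}}{12}\right)} is the standard form for the Geometric distribution.
Comparing with the known MGF formula identifies: Geometric(p=1/12), X = trial number of first success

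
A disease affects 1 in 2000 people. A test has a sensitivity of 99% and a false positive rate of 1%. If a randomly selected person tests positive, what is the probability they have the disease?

Let D = the rare event, + = positive/flagged.
P(D) = 1/2000
P(+|D) = 99/100
P(+|D') = 1/100
P(+) = P(+|D)P(D) + P(+|D')P(D')
     = \frac{99}{100} × \frac{1}{2000} + \frac{1}{100} × \frac{1999}{2000}
     = \frac{1049}{100000}
P(D|+) = P(+|D)P(D)/P(+) = \frac{99}{2098}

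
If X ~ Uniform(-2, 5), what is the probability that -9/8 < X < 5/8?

P(-9/8 < X < 5/8) = ∫_{-9/8}^{5/8} f(x) dx
where f(x) = \frac{1}{7}
= \frac{1}{4}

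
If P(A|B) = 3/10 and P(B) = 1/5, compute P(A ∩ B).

By definition, P(A|B) = P(A ∩ B) / P(B)
So P(A ∩ B) = P(A|B) × P(B)
= 3/10 × 1/5
= 3/50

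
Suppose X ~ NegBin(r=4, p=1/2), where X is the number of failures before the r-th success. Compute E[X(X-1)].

E[X(X-1)] = E[X² - X] = E[X²] - E[X]
E[X] = 4
E[X²] = Var(X) + (E[X])² = 8 + (4)² = 24
E[X(X-1)] = 24 - 4 = 20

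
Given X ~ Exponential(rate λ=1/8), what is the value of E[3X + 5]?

For X ~ Exponential(rate λ=1/8):
E[X] = 8
E[3X + 5] = 3 × E[X] + 5 = 29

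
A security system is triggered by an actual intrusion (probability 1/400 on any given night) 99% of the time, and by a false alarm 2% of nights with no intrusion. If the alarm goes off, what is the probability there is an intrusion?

Let D = the rare event, + = positive/flagged.
P(D) = 1/400
P(+|D) = 99/100
P(+|D') = 2/100 = 1/50
P(+) = P(+|D)P(D) + P(+|D')P(D')
     = \frac{99}{100} × \frac{1}{400} + \frac{1}{50} × \frac{399}{400}
     = \frac{897}{40000}
P(D|+) = P(+|D)P(D)/P(+) = \frac{33}{299}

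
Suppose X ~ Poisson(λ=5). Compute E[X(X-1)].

E[X(X-1)] = E[X² - X] = E[X²] - E[X]
E[X] = 5
E[X²] = Var(X) + (E[X])² = 5 + (5)² = 30
E[X(X-1)] = 30 - 5 = 25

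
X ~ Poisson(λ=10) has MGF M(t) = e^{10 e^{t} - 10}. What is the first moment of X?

To find E[X], compute M^(1)(0):
M^(1)(t) = 10 e^{t} e^{10 e^{t} - 10}
M^(1)(0) = 10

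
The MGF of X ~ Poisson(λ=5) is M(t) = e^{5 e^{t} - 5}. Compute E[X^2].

To find E[X^2], compute M^(2)(0):
M^(1)(t) = 5 e^{t} e^{5 e^{t} - 5}
M^(2)(t) = 25 e^{2 t} e^{5 e^{t} - 5} + 5 e^{t} e^{5 e^{t} - 5}
M^(2)(0) = 30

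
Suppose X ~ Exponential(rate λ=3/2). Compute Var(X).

For X ~ Exponential(rate λ=3/2):
Var(X) = \frac{4}{9}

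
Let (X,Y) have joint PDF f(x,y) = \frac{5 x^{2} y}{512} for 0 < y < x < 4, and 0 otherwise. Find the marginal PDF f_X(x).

f_X(x) = ∫_0^x \frac{5 x^{2} y}{512} dy = \frac{5 x^{4}}{1024}
for 0 < x < 4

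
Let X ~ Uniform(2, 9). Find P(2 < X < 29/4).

P(2 < X < 29/4) = ∫_{2}^{29/4} f(x) dx
where f(x) = \frac{1}{7}
= \frac{3}{4}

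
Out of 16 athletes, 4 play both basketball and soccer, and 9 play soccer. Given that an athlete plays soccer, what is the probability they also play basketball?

P(A ∩ B) = 4/16 = 1/4
P(B) = 9/16
P(A|B) = P(A ∩ B) / P(B) = (1/4) / (9/16) = 4/9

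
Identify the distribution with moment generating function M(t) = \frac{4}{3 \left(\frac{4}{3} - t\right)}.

The MGF M(t) = \frac{4}{3 \left(\frac{4}{3} - t\right)} is the standard form for the Exponential distribution.
Comparing with the known MGF formula identifies: Exponential(rate λ=4/3)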